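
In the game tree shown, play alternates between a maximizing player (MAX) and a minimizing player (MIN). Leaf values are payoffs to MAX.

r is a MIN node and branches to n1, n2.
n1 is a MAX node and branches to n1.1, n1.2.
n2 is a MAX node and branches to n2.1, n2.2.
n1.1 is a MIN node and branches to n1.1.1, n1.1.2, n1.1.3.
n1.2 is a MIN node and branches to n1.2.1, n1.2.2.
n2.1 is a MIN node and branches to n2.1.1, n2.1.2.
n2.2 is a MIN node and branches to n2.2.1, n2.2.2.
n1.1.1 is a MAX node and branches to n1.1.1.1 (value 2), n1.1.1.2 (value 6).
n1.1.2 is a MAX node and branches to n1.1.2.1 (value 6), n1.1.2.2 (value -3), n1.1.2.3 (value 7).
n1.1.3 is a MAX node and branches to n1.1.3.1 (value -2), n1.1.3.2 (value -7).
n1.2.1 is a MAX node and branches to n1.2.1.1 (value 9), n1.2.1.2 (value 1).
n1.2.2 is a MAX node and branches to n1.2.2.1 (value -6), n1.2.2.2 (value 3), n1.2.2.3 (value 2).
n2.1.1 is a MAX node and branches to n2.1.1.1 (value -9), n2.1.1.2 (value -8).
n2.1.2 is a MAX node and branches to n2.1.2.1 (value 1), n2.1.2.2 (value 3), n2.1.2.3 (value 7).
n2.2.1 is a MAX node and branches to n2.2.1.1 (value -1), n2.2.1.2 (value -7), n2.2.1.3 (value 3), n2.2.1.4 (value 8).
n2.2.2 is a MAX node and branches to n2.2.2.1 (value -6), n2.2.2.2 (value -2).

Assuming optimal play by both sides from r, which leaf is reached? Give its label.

n2.2.2.2

n1.1.1 (MAX): max(2, 6) = 6
n1.1.2 (MAX): max(6, -3, 7) = 7
n1.1.3 (MAX): max(-2, -7) = -2
n1.1 (MIN): min(6, 7, -2) = -2
n1.2.1 (MAX): max(9, 1) = 9
n1.2.2 (MAX): max(-6, 3, 2) = 3
n1.2 (MIN): min(9, 3) = 3
n1 (MAX): max(-2, 3) = 3
n2.1.1 (MAX): max(-9, -8) = -8
n2.1.2 (MAX): max(1, 3, 7) = 7
n2.1 (MIN): min(-8, 7) = -8
n2.2.1 (MAX): max(-1, -7, 3, 8) = 8
n2.2.2 (MAX): max(-6, -2) = -2
n2.2 (MIN): min(8, -2) = -2
n2 (MAX): max(-8, -2) = -2
r (MIN): min(3, -2) = -2
At r, MIN picks n2 (lowest: -2).
At n2, MAX picks n2.2 (highest: -2).
At n2.2, MIN picks n2.2.2 (lowest: -2).
At n2.2.2, MAX picks n2.2.2.2 (highest: -2).
Terminal value -2.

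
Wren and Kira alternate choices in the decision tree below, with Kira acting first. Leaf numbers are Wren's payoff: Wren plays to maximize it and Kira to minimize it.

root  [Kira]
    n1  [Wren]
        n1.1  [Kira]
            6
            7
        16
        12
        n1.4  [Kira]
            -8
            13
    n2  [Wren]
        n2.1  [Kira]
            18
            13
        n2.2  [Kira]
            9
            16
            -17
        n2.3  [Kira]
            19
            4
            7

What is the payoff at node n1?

n1.1 (Kira): min(6, 7) = 6
n1.4 (Kira): min(-8, 13) = -8
n1 (Wren): max(6, 16, 12, -8) = 16

16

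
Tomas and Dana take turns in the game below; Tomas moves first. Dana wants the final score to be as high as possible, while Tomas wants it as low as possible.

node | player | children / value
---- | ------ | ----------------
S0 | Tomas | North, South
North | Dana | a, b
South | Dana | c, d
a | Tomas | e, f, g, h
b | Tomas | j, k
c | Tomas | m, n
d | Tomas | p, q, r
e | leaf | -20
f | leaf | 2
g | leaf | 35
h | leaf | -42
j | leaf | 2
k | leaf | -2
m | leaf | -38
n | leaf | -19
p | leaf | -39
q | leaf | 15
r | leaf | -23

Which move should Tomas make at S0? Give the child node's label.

a (Tomas): min(-20, 2, 35, -42) = -42
b (Tomas): min(2, -2) = -2
North (Dana): max(-42, -2) = -2
c (Tomas): min(-38, -19) = -38
d (Tomas): min(-39, 15, -23) = -39
South (Dana): max(-38, -39) = -38
S0 (Tomas): min(-2, -38) = -38
Tomas at S0 wants the lowest of {North=-2, South=-38}, so chooses South.

South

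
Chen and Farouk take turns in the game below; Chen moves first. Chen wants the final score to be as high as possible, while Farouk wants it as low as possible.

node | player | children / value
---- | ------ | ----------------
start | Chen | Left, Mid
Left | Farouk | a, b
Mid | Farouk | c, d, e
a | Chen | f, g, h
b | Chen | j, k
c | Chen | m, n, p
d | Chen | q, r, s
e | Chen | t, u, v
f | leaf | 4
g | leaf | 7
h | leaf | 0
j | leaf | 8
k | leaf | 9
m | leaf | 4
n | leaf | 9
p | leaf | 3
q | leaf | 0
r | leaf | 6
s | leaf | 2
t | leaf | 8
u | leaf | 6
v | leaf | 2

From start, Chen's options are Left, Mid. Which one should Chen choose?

a (Chen): max(4, 7, 0) = 7
b (Chen): max(8, 9) = 9
Left (Farouk): min(7, 9) = 7
c (Chen): max(4, 9, 3) = 9
d (Chen): max(0, 6, 2) = 6
e (Chen): max(8, 6, 2) = 8
Mid (Farouk): min(9, 6, 8) = 6
start (Chen): max(7, 6) = 7
Chen at start wants the highest of {Left=7, Mid=6}, so chooses Left.

Left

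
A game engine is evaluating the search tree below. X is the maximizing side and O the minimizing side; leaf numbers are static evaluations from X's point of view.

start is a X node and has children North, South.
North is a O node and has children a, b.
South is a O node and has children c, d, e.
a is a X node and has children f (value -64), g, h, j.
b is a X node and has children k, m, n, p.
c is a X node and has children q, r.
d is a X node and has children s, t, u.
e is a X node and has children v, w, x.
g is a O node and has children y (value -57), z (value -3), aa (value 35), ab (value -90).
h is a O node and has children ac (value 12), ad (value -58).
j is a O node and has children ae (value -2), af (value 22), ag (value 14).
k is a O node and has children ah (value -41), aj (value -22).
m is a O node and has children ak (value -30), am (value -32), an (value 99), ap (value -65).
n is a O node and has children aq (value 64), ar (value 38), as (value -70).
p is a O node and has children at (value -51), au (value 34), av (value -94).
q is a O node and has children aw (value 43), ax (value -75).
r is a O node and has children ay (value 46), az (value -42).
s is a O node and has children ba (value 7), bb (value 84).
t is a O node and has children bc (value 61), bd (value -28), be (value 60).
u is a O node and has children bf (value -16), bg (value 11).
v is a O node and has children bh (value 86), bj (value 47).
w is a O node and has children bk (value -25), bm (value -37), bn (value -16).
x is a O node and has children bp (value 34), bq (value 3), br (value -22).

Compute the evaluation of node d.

7

s (O): min(7, 84) = 7
t (O): min(61, -28, 60) = -28
u (O): min(-16, 11) = -16
d (X): max(7, -28, -16) = 7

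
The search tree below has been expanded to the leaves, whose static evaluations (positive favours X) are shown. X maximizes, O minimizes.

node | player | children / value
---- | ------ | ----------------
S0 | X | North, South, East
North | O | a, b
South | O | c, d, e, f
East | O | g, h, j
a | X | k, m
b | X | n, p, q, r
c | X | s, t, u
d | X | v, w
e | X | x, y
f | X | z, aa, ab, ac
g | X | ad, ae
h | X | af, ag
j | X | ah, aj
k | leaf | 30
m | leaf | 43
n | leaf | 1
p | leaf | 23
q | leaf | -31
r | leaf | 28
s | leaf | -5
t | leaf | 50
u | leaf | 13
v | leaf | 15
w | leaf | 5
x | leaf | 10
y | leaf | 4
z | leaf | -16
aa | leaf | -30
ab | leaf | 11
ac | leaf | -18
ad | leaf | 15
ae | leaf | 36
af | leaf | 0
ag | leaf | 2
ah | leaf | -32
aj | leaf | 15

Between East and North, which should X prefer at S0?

North

g (X): max(15, 36) = 36
h (X): max(0, 2) = 2
j (X): max(-32, 15) = 15
East (O): min(36, 2, 15) = 2
a (X): max(30, 43) = 43
b (X): max(1, 23, -31, 28) = 28
North (O): min(43, 28) = 28
X prefers the higher value; East=2, North=28. North is better since 28 > 2.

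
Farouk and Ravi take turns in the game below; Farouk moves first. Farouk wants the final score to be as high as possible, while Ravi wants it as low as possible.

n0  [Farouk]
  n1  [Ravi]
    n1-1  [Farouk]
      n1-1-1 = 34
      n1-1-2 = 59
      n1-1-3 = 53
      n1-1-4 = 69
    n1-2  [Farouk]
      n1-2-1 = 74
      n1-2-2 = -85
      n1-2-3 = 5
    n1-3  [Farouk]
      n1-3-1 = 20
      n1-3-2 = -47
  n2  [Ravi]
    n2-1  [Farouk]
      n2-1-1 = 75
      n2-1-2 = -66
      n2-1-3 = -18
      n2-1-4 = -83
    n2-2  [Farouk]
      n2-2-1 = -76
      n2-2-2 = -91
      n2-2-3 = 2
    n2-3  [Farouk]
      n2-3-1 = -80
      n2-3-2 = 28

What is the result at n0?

20

n1-1 (Farouk): max(34, 59, 53, 69) = 69
n1-2 (Farouk): max(74, -85, 5) = 74
n1-3 (Farouk): max(20, -47) = 20
n1 (Ravi): min(69, 74, 20) = 20
n2-1 (Farouk): max(75, -66, -18, -83) = 75
n2-2 (Farouk): max(-76, -91, 2) = 2
n2-3 (Farouk): max(-80, 28) = 28
n2 (Ravi): min(75, 2, 28) = 2
n0 (Farouk): max(20, 2) = 20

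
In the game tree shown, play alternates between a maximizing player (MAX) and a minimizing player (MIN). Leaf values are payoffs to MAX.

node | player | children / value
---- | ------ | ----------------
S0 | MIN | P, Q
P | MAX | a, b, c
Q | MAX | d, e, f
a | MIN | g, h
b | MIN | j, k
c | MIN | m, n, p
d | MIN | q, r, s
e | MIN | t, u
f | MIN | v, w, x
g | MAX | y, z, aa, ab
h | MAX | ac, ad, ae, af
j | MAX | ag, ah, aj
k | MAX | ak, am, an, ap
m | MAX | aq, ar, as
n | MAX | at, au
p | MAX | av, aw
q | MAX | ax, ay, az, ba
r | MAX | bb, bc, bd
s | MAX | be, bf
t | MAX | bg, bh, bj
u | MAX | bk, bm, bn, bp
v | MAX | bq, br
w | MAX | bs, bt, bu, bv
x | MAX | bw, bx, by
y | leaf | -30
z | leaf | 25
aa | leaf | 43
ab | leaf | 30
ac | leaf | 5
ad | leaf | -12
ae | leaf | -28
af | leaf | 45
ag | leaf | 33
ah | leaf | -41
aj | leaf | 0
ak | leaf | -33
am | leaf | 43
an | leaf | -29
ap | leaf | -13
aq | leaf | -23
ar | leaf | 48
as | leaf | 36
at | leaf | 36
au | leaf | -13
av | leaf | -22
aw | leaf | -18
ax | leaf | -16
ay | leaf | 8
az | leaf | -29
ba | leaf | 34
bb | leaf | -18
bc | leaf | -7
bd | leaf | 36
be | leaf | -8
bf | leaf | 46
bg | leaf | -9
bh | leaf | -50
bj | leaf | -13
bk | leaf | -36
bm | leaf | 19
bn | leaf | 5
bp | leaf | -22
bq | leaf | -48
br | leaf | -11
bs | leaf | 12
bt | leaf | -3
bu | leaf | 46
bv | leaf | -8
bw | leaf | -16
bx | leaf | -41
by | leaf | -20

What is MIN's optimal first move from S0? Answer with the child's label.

Q

g (MAX): max(-30, 25, 43, 30) = 43
h (MAX): max(5, -12, -28, 45) = 45
a (MIN): min(43, 45) = 43
j (MAX): max(33, -41, 0) = 33
k (MAX): max(-33, 43, -29, -13) = 43
b (MIN): min(33, 43) = 33
m (MAX): max(-23, 48, 36) = 48
n (MAX): max(36, -13) = 36
p (MAX): max(-22, -18) = -18
c (MIN): min(48, 36, -18) = -18
P (MAX): max(43, 33, -18) = 43
q (MAX): max(-16, 8, -29, 34) = 34
r (MAX): max(-18, -7, 36) = 36
s (MAX): max(-8, 46) = 46
d (MIN): min(34, 36, 46) = 34
t (MAX): max(-9, -50, -13) = -9
u (MAX): max(-36, 19, 5, -22) = 19
e (MIN): min(-9, 19) = -9
v (MAX): max(-48, -11) = -11
w (MAX): max(12, -3, 46, -8) = 46
x (MAX): max(-16, -41, -20) = -16
f (MIN): min(-11, 46, -16) = -16
Q (MAX): max(34, -9, -16) = 34
S0 (MIN): min(43, 34) = 34
MIN at S0 wants the lowest of {P=43, Q=34}, so chooses Q.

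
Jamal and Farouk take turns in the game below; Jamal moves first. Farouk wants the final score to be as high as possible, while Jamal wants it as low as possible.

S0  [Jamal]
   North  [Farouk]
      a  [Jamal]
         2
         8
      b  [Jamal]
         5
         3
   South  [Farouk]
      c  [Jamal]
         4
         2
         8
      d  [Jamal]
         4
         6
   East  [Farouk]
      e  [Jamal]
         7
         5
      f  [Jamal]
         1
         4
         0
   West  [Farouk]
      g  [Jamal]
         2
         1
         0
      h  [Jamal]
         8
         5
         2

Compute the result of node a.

a (Jamal): min(2, 8) = 2

2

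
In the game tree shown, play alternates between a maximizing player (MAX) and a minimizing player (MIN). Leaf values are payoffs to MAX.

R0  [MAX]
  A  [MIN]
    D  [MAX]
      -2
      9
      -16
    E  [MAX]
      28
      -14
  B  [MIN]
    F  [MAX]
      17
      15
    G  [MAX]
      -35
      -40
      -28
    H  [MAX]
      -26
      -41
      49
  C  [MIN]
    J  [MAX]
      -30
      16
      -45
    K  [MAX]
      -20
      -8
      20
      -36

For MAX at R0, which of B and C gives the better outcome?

C

F (MAX): max(17, 15) = 17
G (MAX): max(-35, -40, -28) = -28
H (MAX): max(-26, -41, 49) = 49
B (MIN): min(17, -28, 49) = -28
J (MAX): max(-30, 16, -45) = 16
K (MAX): max(-20, -8, 20, -36) = 20
C (MIN): min(16, 20) = 16
MAX prefers the higher value; B=-28, C=16. C is better since 16 > -28.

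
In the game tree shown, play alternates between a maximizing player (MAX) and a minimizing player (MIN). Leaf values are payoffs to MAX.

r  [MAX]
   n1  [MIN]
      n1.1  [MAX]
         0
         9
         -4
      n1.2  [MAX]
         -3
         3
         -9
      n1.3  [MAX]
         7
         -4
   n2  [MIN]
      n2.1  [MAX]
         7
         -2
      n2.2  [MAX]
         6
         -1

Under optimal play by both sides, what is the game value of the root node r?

n1.1 (MAX): max(0, 9, -4) = 9
n1.2 (MAX): max(-3, 3, -9) = 3
n1.3 (MAX): max(7, -4) = 7
n1 (MIN): min(9, 3, 7) = 3
n2.1 (MAX): max(7, -2) = 7
n2.2 (MAX): max(6, -1) = 6
n2 (MIN): min(7, 6) = 6
r (MAX): max(3, 6) = 6

6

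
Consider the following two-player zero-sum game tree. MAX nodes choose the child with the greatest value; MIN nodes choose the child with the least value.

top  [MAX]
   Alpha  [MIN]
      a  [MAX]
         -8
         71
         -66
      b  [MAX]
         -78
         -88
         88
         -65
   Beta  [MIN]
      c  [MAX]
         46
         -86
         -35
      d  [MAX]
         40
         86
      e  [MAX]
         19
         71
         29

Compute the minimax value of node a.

71

a (MAX): max(-8, 71, -66) = 71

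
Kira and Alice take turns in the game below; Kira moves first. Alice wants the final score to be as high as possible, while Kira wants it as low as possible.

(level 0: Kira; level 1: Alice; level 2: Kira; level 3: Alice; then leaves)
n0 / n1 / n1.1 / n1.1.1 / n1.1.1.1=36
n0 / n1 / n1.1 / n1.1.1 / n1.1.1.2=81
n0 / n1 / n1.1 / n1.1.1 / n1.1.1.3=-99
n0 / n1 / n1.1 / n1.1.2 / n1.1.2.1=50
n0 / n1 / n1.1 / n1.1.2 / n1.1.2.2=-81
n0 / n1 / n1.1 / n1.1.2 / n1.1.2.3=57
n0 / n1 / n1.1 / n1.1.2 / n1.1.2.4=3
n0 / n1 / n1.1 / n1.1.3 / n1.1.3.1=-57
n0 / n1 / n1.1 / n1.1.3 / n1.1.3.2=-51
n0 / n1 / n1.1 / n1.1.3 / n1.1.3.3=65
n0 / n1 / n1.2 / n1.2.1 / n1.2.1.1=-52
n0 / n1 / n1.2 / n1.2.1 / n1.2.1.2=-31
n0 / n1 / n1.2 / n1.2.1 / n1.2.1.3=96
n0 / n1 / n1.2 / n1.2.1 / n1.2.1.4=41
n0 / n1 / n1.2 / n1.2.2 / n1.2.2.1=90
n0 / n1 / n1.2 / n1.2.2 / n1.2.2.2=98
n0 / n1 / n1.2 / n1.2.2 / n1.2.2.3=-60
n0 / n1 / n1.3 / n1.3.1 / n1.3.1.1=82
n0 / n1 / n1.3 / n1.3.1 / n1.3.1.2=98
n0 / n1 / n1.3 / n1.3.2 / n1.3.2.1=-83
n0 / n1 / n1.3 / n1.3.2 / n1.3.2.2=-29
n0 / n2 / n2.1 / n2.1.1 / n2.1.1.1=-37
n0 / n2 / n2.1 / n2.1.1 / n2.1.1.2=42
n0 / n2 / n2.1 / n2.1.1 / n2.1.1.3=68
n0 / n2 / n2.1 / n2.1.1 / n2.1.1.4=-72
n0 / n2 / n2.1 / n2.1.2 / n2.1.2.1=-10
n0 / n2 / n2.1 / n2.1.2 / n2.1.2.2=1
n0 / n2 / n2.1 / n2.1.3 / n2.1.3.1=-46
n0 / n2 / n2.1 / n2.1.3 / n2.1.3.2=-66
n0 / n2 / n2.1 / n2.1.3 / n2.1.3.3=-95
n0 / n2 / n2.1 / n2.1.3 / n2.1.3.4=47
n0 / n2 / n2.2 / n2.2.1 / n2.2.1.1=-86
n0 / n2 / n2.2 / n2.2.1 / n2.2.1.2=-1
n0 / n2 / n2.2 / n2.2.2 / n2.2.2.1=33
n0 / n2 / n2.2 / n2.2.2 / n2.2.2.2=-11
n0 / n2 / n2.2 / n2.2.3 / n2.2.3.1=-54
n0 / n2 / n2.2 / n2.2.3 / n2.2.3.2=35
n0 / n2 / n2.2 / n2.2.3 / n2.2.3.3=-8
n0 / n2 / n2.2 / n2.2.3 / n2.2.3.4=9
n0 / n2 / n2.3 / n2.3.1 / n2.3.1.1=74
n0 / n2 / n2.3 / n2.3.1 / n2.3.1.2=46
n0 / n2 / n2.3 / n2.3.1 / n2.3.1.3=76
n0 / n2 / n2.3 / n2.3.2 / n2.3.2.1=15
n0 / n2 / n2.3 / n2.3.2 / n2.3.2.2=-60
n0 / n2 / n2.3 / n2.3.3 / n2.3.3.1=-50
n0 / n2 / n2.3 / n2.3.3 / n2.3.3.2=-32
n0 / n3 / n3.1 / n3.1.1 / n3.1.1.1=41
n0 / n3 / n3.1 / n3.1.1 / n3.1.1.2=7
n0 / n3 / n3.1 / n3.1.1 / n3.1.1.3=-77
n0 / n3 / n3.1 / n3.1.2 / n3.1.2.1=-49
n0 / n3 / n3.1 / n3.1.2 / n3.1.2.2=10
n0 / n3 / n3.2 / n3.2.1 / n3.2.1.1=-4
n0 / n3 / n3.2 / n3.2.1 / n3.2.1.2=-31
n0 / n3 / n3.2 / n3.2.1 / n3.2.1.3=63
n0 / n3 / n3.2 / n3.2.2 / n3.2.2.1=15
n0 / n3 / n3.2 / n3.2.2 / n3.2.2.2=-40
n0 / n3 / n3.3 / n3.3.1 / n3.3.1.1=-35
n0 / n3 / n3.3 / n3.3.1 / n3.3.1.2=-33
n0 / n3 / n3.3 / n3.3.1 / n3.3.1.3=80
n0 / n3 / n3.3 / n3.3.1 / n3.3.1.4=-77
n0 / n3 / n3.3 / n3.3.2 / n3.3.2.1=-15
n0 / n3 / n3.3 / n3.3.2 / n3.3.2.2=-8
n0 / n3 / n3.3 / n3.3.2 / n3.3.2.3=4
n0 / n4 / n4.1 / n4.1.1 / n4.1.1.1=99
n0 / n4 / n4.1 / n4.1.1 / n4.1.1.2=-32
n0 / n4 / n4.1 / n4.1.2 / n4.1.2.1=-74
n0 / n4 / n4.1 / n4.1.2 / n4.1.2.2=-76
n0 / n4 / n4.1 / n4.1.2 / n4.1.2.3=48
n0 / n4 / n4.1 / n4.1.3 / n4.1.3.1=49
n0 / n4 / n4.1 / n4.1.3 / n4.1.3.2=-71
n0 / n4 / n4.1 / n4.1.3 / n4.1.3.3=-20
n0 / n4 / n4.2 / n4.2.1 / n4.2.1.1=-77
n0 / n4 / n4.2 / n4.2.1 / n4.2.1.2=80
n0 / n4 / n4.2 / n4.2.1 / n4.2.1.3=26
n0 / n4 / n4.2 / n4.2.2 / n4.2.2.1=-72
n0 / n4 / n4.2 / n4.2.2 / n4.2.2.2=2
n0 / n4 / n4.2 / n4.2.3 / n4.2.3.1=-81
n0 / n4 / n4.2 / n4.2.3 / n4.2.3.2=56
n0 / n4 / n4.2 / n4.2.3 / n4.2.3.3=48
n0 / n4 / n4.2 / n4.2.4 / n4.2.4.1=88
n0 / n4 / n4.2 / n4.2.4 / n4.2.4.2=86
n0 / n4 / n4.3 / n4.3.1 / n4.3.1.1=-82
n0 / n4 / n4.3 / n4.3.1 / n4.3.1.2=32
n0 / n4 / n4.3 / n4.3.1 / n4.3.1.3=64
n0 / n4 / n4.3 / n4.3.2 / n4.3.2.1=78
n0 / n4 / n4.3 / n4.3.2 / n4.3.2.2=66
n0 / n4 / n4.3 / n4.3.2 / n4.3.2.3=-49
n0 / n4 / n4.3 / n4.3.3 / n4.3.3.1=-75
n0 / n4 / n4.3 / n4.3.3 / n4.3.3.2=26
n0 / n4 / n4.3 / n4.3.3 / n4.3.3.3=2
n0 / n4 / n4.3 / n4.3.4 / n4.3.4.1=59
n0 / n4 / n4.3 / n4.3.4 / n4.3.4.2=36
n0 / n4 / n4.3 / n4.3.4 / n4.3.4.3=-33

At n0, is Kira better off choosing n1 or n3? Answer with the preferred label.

n3

n1.1.1 (Alice): max(36, 81, -99) = 81
n1.1.2 (Alice): max(50, -81, 57, 3) = 57
n1.1.3 (Alice): max(-57, -51, 65) = 65
n1.1 (Kira): min(81, 57, 65) = 57
n1.2.1 (Alice): max(-52, -31, 96, 41) = 96
n1.2.2 (Alice): max(90, 98, -60) = 98
n1.2 (Kira): min(96, 98) = 96
n1.3.1 (Alice): max(82, 98) = 98
n1.3.2 (Alice): max(-83, -29) = -29
n1.3 (Kira): min(98, -29) = -29
n1 (Alice): max(57, 96, -29) = 96
n3.1.1 (Alice): max(41, 7, -77) = 41
n3.1.2 (Alice): max(-49, 10) = 10
n3.1 (Kira): min(41, 10) = 10
n3.2.1 (Alice): max(-4, -31, 63) = 63
n3.2.2 (Alice): max(15, -40) = 15
n3.2 (Kira): min(63, 15) = 15
n3.3.1 (Alice): max(-35, -33, 80, -77) = 80
n3.3.2 (Alice): max(-15, -8, 4) = 4
n3.3 (Kira): min(80, 4) = 4
n3 (Alice): max(10, 15, 4) = 15
Kira prefers the lower value; n1=96, n3=15. n3 is better since 15 < 96.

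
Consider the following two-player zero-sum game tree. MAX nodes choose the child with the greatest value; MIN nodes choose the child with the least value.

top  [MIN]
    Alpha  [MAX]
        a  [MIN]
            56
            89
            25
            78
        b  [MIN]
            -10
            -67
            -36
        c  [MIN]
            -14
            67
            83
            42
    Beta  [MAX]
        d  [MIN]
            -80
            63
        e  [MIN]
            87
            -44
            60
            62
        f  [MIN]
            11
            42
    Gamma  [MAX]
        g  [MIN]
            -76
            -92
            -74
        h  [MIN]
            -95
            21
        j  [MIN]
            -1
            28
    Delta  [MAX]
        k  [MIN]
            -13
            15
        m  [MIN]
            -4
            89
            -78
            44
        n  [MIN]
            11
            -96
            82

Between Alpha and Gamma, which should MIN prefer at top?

Gamma

a (MIN): min(56, 89, 25, 78) = 25
b (MIN): min(-10, -67, -36) = -67
c (MIN): min(-14, 67, 83, 42) = -14
Alpha (MAX): max(25, -67, -14) = 25
g (MIN): min(-76, -92, -74) = -92
h (MIN): min(-95, 21) = -95
j (MIN): min(-1, 28) = -1
Gamma (MAX): max(-92, -95, -1) = -1
MIN prefers the lower value; Alpha=25, Gamma=-1. Gamma is better since -1 < 25.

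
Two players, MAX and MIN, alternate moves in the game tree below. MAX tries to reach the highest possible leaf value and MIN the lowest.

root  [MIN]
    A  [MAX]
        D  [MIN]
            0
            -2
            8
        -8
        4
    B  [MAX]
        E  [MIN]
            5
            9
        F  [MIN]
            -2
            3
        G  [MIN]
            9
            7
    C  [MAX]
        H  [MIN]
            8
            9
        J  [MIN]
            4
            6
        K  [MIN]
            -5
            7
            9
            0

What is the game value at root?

D (MIN): min(0, -2, 8) = -2
A (MAX): max(-2, -8, 4) = 4
E (MIN): min(5, 9) = 5
F (MIN): min(-2, 3) = -2
G (MIN): min(9, 7) = 7
B (MAX): max(5, -2, 7) = 7
H (MIN): min(8, 9) = 8
J (MIN): min(4, 6) = 4
K (MIN): min(-5, 7, 9, 0) = -5
C (MAX): max(8, 4, -5) = 8
root (MIN): min(4, 7, 8) = 4

4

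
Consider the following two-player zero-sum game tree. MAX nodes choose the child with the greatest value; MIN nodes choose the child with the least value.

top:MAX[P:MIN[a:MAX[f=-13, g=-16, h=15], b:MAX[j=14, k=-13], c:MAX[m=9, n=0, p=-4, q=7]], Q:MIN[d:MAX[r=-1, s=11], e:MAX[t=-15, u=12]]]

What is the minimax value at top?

11

a (MAX): max(-13, -16, 15) = 15
b (MAX): max(14, -13) = 14
c (MAX): max(9, 0, -4, 7) = 9
P (MIN): min(15, 14, 9) = 9
d (MAX): max(-1, 11) = 11
e (MAX): max(-15, 12) = 12
Q (MIN): min(11, 12) = 11
top (MAX): max(9, 11) = 11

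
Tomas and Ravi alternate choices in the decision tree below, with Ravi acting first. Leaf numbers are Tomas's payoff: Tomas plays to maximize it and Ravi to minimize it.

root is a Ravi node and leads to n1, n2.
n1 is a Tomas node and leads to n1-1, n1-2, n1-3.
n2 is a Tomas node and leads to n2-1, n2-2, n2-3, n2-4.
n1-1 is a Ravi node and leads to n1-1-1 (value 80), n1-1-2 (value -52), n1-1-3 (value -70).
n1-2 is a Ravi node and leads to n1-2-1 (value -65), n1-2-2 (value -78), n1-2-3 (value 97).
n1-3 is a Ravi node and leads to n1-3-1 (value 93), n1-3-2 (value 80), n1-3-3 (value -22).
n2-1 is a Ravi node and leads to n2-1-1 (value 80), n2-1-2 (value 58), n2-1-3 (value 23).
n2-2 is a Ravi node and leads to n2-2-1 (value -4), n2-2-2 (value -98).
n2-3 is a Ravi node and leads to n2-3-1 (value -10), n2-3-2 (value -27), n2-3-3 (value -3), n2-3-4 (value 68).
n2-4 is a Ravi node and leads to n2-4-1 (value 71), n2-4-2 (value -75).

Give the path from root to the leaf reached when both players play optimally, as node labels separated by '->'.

root -> n1 -> n1-3 -> n1-3-3

n1-1 (Ravi): min(80, -52, -70) = -70
n1-2 (Ravi): min(-65, -78, 97) = -78
n1-3 (Ravi): min(93, 80, -22) = -22
n1 (Tomas): max(-70, -78, -22) = -22
n2-1 (Ravi): min(80, 58, 23) = 23
n2-2 (Ravi): min(-4, -98) = -98
n2-3 (Ravi): min(-10, -27, -3, 68) = -27
n2-4 (Ravi): min(71, -75) = -75
n2 (Tomas): max(23, -98, -27, -75) = 23
root (Ravi): min(-22, 23) = -22
At root, Ravi picks n1 (lowest: -22).
At n1, Tomas picks n1-3 (highest: -22).
At n1-3, Ravi picks n1-3-3 (lowest: -22).
Terminal value -22.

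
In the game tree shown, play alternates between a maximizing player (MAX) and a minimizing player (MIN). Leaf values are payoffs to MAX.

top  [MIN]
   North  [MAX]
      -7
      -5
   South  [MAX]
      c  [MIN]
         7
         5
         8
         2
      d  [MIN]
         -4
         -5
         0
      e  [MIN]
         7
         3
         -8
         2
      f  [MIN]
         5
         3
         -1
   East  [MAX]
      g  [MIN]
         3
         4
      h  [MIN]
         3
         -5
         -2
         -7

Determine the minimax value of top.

North (MAX): max(-7, -5) = -5
c (MIN): min(7, 5, 8, 2) = 2
d (MIN): min(-4, -5, 0) = -5
e (MIN): min(7, 3, -8, 2) = -8
f (MIN): min(5, 3, -1) = -1
South (MAX): max(2, -5, -8, -1) = 2
g (MIN): min(3, 4) = 3
h (MIN): min(3, -5, -2, -7) = -7
East (MAX): max(3, -7) = 3
top (MIN): min(-5, 2, 3) = -5

-5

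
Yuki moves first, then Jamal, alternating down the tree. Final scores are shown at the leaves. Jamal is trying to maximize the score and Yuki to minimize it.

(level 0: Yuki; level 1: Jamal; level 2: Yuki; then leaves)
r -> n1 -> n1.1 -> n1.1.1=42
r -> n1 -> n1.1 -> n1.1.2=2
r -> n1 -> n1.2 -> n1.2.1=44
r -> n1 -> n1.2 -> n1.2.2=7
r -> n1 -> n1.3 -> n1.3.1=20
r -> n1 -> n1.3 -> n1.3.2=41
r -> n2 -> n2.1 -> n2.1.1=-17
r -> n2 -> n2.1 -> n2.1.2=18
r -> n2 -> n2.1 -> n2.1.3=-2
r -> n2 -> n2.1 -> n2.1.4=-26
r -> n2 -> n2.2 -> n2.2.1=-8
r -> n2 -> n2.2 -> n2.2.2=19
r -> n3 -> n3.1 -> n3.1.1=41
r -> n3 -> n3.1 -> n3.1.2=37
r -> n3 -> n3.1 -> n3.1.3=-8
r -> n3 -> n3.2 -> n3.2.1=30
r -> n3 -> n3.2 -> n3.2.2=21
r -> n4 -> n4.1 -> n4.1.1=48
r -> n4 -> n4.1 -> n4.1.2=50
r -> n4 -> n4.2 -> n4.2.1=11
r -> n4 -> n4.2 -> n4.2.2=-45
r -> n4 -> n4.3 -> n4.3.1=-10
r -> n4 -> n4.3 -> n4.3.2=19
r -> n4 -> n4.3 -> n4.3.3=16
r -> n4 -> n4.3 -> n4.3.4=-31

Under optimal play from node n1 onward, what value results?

20

n1.1 (Yuki): min(42, 2) = 2
n1.2 (Yuki): min(44, 7) = 7
n1.3 (Yuki): min(20, 41) = 20
n1 (Jamal): max(2, 7, 20) = 20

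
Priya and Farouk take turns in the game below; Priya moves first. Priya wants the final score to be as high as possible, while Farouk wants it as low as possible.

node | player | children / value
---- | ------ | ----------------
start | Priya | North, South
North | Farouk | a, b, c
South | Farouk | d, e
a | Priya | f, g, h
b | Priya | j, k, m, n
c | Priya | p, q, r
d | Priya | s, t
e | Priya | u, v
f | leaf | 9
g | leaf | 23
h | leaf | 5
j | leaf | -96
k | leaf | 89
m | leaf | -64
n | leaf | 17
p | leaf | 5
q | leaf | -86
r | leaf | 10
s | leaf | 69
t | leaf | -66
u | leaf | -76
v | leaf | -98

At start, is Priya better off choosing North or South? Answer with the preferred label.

North

a (Priya): max(9, 23, 5) = 23
b (Priya): max(-96, 89, -64, 17) = 89
c (Priya): max(5, -86, 10) = 10
North (Farouk): min(23, 89, 10) = 10
d (Priya): max(69, -66) = 69
e (Priya): max(-76, -98) = -76
South (Farouk): min(69, -76) = -76
Priya prefers the higher value; North=10, South=-76. North is better since 10 > -76.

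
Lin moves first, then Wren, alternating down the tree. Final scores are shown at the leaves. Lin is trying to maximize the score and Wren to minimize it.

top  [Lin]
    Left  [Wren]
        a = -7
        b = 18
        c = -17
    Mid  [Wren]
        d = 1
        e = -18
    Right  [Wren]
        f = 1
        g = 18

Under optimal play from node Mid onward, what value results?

Mid (Wren): min(1, -18) = -18

-18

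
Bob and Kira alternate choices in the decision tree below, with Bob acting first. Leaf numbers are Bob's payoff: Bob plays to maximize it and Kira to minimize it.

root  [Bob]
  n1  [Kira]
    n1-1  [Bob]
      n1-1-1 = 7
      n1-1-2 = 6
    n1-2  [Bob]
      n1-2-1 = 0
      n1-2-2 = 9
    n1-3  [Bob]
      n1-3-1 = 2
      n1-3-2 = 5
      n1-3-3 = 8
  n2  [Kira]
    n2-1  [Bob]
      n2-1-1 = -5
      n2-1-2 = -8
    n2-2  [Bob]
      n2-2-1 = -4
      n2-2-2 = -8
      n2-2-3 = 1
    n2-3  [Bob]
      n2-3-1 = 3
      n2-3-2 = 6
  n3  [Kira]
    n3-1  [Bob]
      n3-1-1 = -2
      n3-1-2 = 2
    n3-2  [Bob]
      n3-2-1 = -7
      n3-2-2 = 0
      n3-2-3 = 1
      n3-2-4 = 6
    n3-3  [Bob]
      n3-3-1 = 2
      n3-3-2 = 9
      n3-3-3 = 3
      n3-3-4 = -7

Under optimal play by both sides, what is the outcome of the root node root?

n1-1 (Bob): max(7, 6) = 7
n1-2 (Bob): max(0, 9) = 9
n1-3 (Bob): max(2, 5, 8) = 8
n1 (Kira): min(7, 9, 8) = 7
n2-1 (Bob): max(-5, -8) = -5
n2-2 (Bob): max(-4, -8, 1) = 1
n2-3 (Bob): max(3, 6) = 6
n2 (Kira): min(-5, 1, 6) = -5
n3-1 (Bob): max(-2, 2) = 2
n3-2 (Bob): max(-7, 0, 1, 6) = 6
n3-3 (Bob): max(2, 9, 3, -7) = 9
n3 (Kira): min(2, 6, 9) = 2
root (Bob): max(7, -5, 2) = 7

7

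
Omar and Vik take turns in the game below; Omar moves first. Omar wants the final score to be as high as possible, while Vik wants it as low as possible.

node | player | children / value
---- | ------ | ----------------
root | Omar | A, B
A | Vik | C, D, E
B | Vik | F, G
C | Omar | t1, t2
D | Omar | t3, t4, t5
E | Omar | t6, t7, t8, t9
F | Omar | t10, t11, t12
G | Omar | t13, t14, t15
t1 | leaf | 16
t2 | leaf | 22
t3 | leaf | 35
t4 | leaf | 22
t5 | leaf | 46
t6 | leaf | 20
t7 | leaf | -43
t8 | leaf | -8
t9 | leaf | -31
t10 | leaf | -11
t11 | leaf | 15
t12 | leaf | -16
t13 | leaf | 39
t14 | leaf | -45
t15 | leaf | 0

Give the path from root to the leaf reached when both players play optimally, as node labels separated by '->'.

root -> A -> E -> t6

C (Omar): max(16, 22) = 22
D (Omar): max(35, 22, 46) = 46
E (Omar): max(20, -43, -8, -31) = 20
A (Vik): min(22, 46, 20) = 20
F (Omar): max(-11, 15, -16) = 15
G (Omar): max(39, -45, 0) = 39
B (Vik): min(15, 39) = 15
root (Omar): max(20, 15) = 20
At root, Omar picks A (highest: 20).
At A, Vik picks E (lowest: 20).
At E, Omar picks t6 (highest: 20).
Terminal value 20.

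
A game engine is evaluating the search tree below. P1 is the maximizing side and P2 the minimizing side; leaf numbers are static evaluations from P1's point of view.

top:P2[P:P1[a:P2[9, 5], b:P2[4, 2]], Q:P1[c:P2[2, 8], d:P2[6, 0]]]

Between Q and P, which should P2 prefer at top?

c (P2): min(2, 8) = 2
d (P2): min(6, 0) = 0
Q (P1): max(2, 0) = 2
a (P2): min(9, 5) = 5
b (P2): min(4, 2) = 2
P (P1): max(5, 2) = 5
P2 prefers the lower value; Q=2, P=5. Q is better since 2 < 5.

Q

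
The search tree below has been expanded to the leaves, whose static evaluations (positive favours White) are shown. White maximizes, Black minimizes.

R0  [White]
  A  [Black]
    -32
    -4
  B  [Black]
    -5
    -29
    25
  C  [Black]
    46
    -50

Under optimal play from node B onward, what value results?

-29

B (Black): min(-5, -29, 25) = -29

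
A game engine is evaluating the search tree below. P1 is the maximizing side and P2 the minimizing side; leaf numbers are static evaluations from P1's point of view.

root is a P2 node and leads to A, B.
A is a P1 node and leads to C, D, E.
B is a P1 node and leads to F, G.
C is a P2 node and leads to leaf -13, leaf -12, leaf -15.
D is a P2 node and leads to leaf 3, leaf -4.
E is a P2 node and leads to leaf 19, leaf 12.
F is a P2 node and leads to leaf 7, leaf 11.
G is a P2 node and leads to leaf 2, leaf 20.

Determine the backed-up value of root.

C (P2): min(-13, -12, -15) = -15
D (P2): min(3, -4) = -4
E (P2): min(19, 12) = 12
A (P1): max(-15, -4, 12) = 12
F (P2): min(7, 11) = 7
G (P2): min(2, 20) = 2
B (P1): max(7, 2) = 7
root (P2): min(12, 7) = 7

7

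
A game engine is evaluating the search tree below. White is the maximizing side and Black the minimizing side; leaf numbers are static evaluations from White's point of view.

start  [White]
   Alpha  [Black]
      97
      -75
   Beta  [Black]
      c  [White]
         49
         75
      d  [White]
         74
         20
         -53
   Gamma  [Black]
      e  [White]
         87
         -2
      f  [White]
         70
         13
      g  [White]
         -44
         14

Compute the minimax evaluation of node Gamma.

14

e (White): max(87, -2) = 87
f (White): max(70, 13) = 70
g (White): max(-44, 14) = 14
Gamma (Black): min(87, 70, 14) = 14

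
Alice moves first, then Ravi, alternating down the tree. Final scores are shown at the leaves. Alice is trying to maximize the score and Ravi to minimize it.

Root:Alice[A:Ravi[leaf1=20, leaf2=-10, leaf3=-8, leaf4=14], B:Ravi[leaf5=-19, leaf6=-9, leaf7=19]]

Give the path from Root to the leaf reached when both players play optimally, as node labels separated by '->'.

Root -> A -> leaf2

A (Ravi): min(20, -10, -8, 14) = -10
B (Ravi): min(-19, -9, 19) = -19
Root (Alice): max(-10, -19) = -10
At Root, Alice picks A (highest: -10).
At A, Ravi picks leaf2 (lowest: -10).
Terminal value -10.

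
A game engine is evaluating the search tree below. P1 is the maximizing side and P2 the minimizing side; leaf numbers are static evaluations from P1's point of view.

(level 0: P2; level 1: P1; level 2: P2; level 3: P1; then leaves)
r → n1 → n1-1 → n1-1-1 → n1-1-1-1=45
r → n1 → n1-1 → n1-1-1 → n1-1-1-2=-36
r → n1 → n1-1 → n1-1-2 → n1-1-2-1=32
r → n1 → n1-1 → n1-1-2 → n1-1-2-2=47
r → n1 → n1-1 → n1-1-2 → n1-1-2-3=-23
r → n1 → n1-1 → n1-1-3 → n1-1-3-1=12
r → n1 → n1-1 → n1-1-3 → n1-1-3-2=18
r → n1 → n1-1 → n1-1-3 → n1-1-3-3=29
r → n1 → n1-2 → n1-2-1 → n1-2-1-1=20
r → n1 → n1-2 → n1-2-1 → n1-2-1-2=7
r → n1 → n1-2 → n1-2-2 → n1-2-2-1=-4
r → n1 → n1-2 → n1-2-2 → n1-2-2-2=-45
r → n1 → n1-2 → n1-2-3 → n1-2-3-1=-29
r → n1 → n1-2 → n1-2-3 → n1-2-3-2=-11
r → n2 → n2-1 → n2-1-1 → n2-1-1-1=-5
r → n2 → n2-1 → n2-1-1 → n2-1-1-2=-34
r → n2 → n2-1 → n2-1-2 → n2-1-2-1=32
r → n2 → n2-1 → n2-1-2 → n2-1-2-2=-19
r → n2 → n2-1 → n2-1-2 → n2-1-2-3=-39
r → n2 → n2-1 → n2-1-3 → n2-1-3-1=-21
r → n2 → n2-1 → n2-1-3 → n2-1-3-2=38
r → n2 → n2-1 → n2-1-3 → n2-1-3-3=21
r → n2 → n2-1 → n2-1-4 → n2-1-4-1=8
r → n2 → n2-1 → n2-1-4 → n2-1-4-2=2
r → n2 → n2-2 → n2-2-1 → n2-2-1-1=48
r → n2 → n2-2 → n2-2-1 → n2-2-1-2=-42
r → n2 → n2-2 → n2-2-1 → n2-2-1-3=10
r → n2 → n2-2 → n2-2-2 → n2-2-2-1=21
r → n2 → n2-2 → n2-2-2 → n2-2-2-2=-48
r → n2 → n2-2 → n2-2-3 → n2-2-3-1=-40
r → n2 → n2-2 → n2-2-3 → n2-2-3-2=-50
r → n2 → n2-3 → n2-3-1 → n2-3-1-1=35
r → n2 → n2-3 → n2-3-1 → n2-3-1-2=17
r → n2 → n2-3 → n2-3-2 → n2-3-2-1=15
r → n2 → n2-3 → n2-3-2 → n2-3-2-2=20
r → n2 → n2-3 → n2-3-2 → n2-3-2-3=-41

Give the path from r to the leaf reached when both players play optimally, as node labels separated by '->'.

n1-1-1 (P1): max(45, -36) = 45
n1-1-2 (P1): max(32, 47, -23) = 47
n1-1-3 (P1): max(12, 18, 29) = 29
n1-1 (P2): min(45, 47, 29) = 29
n1-2-1 (P1): max(20, 7) = 20
n1-2-2 (P1): max(-4, -45) = -4
n1-2-3 (P1): max(-29, -11) = -11
n1-2 (P2): min(20, -4, -11) = -11
n1 (P1): max(29, -11) = 29
n2-1-1 (P1): max(-5, -34) = -5
n2-1-2 (P1): max(32, -19, -39) = 32
n2-1-3 (P1): max(-21, 38, 21) = 38
n2-1-4 (P1): max(8, 2) = 8
n2-1 (P2): min(-5, 32, 38, 8) = -5
n2-2-1 (P1): max(48, -42, 10) = 48
n2-2-2 (P1): max(21, -48) = 21
n2-2-3 (P1): max(-40, -50) = -40
n2-2 (P2): min(48, 21, -40) = -40
n2-3-1 (P1): max(35, 17) = 35
n2-3-2 (P1): max(15, 20, -41) = 20
n2-3 (P2): min(35, 20) = 20
n2 (P1): max(-5, -40, 20) = 20
r (P2): min(29, 20) = 20
At r, P2 picks n2 (lowest: 20).
At n2, P1 picks n2-3 (highest: 20).
At n2-3, P2 picks n2-3-2 (lowest: 20).
At n2-3-2, P1 picks n2-3-2-2 (highest: 20).
Terminal value 20.

r -> n2 -> n2-3 -> n2-3-2 -> n2-3-2-2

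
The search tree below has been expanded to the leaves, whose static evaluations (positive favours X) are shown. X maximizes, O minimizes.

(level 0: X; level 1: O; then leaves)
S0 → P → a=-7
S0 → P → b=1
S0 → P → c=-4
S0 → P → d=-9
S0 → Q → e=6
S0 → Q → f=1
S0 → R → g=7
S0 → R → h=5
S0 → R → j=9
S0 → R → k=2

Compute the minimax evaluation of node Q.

Q (O): min(6, 1) = 1

1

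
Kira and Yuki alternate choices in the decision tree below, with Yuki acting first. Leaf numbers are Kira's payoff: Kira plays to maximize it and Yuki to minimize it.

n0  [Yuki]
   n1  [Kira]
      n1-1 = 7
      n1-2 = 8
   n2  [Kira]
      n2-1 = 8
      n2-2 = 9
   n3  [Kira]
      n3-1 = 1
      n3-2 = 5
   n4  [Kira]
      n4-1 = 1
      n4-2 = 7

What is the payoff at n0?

5

n1 (Kira): max(7, 8) = 8
n2 (Kira): max(8, 9) = 9
n3 (Kira): max(1, 5) = 5
n4 (Kira): max(1, 7) = 7
n0 (Yuki): min(8, 9, 5, 7) = 5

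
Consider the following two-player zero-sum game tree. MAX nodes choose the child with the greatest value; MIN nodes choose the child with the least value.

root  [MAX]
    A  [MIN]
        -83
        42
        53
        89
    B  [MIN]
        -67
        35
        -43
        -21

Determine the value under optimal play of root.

A (MIN): min(-83, 42, 53, 89) = -83
B (MIN): min(-67, 35, -43, -21) = -67
root (MAX): max(-83, -67) = -67

-67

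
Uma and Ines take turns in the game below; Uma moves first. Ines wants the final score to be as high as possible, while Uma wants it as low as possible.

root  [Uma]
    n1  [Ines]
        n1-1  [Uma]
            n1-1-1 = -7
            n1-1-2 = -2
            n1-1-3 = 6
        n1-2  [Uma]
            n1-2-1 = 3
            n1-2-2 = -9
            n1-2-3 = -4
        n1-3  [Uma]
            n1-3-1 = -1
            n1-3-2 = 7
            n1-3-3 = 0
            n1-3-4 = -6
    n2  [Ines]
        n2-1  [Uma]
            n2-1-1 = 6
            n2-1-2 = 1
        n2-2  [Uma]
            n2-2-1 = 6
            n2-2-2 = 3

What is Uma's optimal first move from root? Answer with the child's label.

n1-1 (Uma): min(-7, -2, 6) = -7
n1-2 (Uma): min(3, -9, -4) = -9
n1-3 (Uma): min(-1, 7, 0, -6) = -6
n1 (Ines): max(-7, -9, -6) = -6
n2-1 (Uma): min(6, 1) = 1
n2-2 (Uma): min(6, 3) = 3
n2 (Ines): max(1, 3) = 3
root (Uma): min(-6, 3) = -6
Uma at root wants the lowest of {n1=-6, n2=3}, so chooses n1.

n1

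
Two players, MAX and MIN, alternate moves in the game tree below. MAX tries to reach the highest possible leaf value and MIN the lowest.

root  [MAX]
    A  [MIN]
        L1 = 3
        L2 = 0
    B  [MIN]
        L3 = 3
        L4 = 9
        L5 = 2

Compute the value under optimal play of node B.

2

B (MIN): min(3, 9, 2) = 2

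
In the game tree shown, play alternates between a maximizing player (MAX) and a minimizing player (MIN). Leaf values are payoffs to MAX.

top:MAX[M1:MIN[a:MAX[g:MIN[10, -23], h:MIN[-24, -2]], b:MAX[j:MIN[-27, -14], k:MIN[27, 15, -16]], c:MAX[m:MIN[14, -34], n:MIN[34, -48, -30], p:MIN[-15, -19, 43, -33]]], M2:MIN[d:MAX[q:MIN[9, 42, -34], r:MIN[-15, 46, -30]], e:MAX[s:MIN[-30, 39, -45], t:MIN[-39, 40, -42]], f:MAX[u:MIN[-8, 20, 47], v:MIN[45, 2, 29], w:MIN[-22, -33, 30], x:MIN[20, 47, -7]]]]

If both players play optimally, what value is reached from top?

g (MIN): min(10, -23) = -23
h (MIN): min(-24, -2) = -24
a (MAX): max(-23, -24) = -23
j (MIN): min(-27, -14) = -27
k (MIN): min(27, 15, -16) = -16
b (MAX): max(-27, -16) = -16
m (MIN): min(14, -34) = -34
n (MIN): min(34, -48, -30) = -48
p (MIN): min(-15, -19, 43, -33) = -33
c (MAX): max(-34, -48, -33) = -33
M1 (MIN): min(-23, -16, -33) = -33
q (MIN): min(9, 42, -34) = -34
r (MIN): min(-15, 46, -30) = -30
d (MAX): max(-34, -30) = -30
s (MIN): min(-30, 39, -45) = -45
t (MIN): min(-39, 40, -42) = -42
e (MAX): max(-45, -42) = -42
u (MIN): min(-8, 20, 47) = -8
v (MIN): min(45, 2, 29) = 2
w (MIN): min(-22, -33, 30) = -33
x (MIN): min(20, 47, -7) = -7
f (MAX): max(-8, 2, -33, -7) = 2
M2 (MIN): min(-30, -42, 2) = -42
top (MAX): max(-33, -42) = -33

-33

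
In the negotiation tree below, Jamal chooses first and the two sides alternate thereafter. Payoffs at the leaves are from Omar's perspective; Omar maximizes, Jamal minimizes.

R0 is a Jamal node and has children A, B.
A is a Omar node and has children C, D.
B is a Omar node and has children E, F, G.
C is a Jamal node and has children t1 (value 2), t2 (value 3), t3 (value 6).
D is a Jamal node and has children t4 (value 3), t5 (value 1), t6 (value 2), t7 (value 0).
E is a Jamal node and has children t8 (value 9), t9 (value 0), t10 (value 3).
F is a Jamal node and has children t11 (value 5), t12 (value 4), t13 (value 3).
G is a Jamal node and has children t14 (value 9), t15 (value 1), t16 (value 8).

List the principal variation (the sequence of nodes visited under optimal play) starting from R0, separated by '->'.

R0 -> A -> C -> t1

C (Jamal): min(2, 3, 6) = 2
D (Jamal): min(3, 1, 2, 0) = 0
A (Omar): max(2, 0) = 2
E (Jamal): min(9, 0, 3) = 0
F (Jamal): min(5, 4, 3) = 3
G (Jamal): min(9, 1, 8) = 1
B (Omar): max(0, 3, 1) = 3
R0 (Jamal): min(2, 3) = 2
At R0, Jamal picks A (lowest: 2).
At A, Omar picks C (highest: 2).
At C, Jamal picks t1 (lowest: 2).
Terminal value 2.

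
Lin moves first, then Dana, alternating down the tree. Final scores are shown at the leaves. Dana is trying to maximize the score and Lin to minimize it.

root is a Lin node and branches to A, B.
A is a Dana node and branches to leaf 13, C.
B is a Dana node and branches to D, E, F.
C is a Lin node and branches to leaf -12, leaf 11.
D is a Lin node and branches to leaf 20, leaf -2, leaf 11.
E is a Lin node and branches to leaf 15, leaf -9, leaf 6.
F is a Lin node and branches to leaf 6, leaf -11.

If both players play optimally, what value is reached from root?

-2

C (Lin): min(-12, 11) = -12
A (Dana): max(13, -12) = 13
D (Lin): min(20, -2, 11) = -2
E (Lin): min(15, -9, 6) = -9
F (Lin): min(6, -11) = -11
B (Dana): max(-2, -9, -11) = -2
root (Lin): min(13, -2) = -2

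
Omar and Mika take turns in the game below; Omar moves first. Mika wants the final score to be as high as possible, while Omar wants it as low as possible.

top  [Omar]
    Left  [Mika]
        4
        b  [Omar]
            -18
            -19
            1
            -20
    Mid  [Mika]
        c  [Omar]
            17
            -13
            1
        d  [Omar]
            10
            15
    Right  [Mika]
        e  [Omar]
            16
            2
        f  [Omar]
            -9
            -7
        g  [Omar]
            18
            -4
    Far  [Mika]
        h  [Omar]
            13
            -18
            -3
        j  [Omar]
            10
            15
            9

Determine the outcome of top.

2

b (Omar): min(-18, -19, 1, -20) = -20
Left (Mika): max(4, -20) = 4
c (Omar): min(17, -13, 1) = -13
d (Omar): min(10, 15) = 10
Mid (Mika): max(-13, 10) = 10
e (Omar): min(16, 2) = 2
f (Omar): min(-9, -7) = -9
g (Omar): min(18, -4) = -4
Right (Mika): max(2, -9, -4) = 2
h (Omar): min(13, -18, -3) = -18
j (Omar): min(10, 15, 9) = 9
Far (Mika): max(-18, 9) = 9
top (Omar): min(4, 10, 2, 9) = 2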